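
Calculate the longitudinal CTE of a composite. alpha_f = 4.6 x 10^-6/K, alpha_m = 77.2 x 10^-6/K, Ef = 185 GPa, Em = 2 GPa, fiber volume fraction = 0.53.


E1 = Ef*Vf + Em*(1-Vf) = 98.99
alpha_1 = (alpha_f*Ef*Vf + alpha_m*Em*(1-Vf))/E1 = 5.29 x 10^-6/K

5.29 x 10^-6/K


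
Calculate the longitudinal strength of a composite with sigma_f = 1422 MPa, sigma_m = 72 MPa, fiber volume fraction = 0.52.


sigma_1 = sigma_f*Vf + sigma_m*(1-Vf) = 1422*0.52 + 72*0.48 = 774.0 MPa

774.0 MPa


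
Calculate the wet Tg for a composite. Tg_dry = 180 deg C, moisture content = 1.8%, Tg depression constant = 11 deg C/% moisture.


Tg_wet = Tg_dry - k*moisture = 180 - 11*1.8 = 160.2 deg C

160.2 deg C


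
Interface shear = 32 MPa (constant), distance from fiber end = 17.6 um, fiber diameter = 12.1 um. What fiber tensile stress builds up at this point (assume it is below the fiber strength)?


Force balance: sigma_f * (pi*d^2/4) = tau * (pi*d) * x  ->  sigma_f = 4 * tau * x / d
sigma_f = 4 * 32 * 17.6 / 12.1 = 186.2 MPa

186.2 MPa


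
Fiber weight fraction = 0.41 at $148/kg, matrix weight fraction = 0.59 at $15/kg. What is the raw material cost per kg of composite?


Cost = cost_f*Wf + cost_m*Wm = 148*0.41 + 15*0.59 = $69.53/kg

$69.53/kg


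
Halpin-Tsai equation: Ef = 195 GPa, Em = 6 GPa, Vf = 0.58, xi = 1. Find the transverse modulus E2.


eta = (Ef/Em - 1)/(Ef/Em + xi) = (32.5 - 1)/(32.5 + 1) = 0.9403
E2 = Em*(1+xi*eta*Vf)/(1-eta*Vf) = 20.4 GPa

20.4 GPa


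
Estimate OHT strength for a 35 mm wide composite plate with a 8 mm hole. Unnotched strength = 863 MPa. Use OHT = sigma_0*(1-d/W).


OHT = sigma_0*(1-d/W) = 863*(1-8/35) = 665.7 MPa

665.7 MPa


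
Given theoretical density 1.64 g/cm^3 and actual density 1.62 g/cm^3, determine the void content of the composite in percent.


Void% = (rho_theo - rho_actual)/rho_theo * 100 = (1.64 - 1.62)/1.64 * 100 = 1.22%

1.22%


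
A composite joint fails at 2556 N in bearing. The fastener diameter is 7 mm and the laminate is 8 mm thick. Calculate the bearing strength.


sigma_br = F/(d*h) = 2556/(7*8) = 45.6 MPa

45.6 MPa


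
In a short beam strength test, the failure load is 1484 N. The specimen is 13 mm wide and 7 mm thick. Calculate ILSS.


ILSS = 3F/(4bh) = 3*1484/(4*13*7) = 12.23 MPa

12.23 MPa


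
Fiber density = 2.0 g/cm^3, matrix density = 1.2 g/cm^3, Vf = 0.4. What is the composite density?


rho_c = rho_f*Vf + rho_m*(1-Vf) = 2.0*0.4 + 1.2*0.6 = 1.52 g/cm^3

1.52 g/cm^3


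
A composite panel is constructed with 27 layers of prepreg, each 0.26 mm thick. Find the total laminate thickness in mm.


h = n * t_ply = 27 * 0.26 = 7.02 mm

7.02 mm


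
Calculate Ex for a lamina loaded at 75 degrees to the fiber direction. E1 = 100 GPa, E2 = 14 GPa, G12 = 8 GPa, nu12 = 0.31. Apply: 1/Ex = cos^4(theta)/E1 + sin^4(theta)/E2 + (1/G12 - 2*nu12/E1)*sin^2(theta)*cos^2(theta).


cos^4(75) = 0.004487, sin^4(75) = 0.870513, sin^2(75)*cos^2(75) = 0.0625
1/G12 - 2*nu12/E1 = 1/8 - 2*0.31/100 = 0.1188 GPa^-1
1/Ex = 0.004487/100 + 0.870513/14 + 0.1188*0.0625 = 0.0696494 GPa^-1
Ex = 14.36 GPa

14.36 GPa


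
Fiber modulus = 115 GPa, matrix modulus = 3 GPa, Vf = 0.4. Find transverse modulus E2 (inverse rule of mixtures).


1/E2 = Vf/Ef + (1-Vf)/Em = 0.4/115 + 0.6/3
E2 = 4.91 GPa

4.91 GPa


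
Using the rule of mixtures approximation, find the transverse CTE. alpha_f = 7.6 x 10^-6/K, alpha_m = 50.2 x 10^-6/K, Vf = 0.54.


alpha_2 = alpha_f*Vf + alpha_m*(1-Vf) = 7.6*0.54 + 50.2*0.46 = 27.2 x 10^-6/K

27.2 x 10^-6/K


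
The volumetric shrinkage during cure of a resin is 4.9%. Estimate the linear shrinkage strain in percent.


Linear shrinkage ≈ vol_shrink/3 = 4.9/3 = 1.633%

1.633%


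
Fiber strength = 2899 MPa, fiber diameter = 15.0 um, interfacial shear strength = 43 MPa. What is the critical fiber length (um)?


Lc = sigma_f * d / (2 * tau_i) = 2899 * 15.0 / (2 * 43) = 505.6 um

505.6 um


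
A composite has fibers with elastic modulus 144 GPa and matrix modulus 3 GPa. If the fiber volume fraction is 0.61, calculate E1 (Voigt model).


E1 = Ef*Vf + Em*(1-Vf) = 144*0.61 + 3*0.39 = 89.01 GPa

89.01 GPa


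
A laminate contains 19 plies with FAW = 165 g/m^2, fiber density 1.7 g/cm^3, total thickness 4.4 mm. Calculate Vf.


Vf = n * FAW / (rho_f * h * 1000) = 19 * 165 / (1.7 * 4.4 * 1000) = 0.4191

0.4191


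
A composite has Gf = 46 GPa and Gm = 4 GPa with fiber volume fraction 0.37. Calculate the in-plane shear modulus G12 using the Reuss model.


1/G12 = Vf/Gf + (1-Vf)/Gm = 0.37/46 + 0.63/4
G12 = 6.04 GPa

6.04 GPa


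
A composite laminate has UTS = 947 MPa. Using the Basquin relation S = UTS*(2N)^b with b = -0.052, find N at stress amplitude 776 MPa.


N = 0.5 * (S/UTS)^(1/b) = 0.5 * (776/947)^(1/-0.052) = 23.0253 cycles

23.0253 cycles


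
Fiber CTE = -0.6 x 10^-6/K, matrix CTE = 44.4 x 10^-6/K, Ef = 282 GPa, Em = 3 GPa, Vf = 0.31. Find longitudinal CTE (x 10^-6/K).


E1 = Ef*Vf + Em*(1-Vf) = 89.49
alpha_1 = (alpha_f*Ef*Vf + alpha_m*Em*(1-Vf))/E1 = 0.44 x 10^-6/K

0.44 x 10^-6/K


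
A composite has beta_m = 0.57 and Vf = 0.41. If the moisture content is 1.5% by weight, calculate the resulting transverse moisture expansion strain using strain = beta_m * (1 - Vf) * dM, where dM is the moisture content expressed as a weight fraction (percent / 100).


dM = 1.5/100 = 0.015
strain = beta_m * (1-Vf) * dM = 0.57 * 0.59 * 0.015 = 0.0050445

0.0050445


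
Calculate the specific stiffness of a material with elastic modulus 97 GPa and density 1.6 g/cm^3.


Specific stiffness = E/rho = 97/1.6 = 60.6 GPa/(g/cm^3)

60.6 GPa/(g/cm^3)


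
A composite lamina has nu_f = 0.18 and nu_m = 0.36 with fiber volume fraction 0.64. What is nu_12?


nu_12 = nu_f*Vf + nu_m*(1-Vf) = 0.18*0.64 + 0.36*0.36 = 0.2448

0.2448


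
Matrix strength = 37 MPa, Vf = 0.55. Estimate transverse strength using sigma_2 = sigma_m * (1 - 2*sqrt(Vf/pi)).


factor = 1 - 2*sqrt(0.55/pi) = 0.1632
sigma_2 = 37 * 0.1632 = 6.04 MPa

6.04 MPa


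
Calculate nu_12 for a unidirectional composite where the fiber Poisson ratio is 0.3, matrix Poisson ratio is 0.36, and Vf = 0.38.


nu_12 = nu_f*Vf + nu_m*(1-Vf) = 0.3*0.38 + 0.36*0.62 = 0.3372

0.3372


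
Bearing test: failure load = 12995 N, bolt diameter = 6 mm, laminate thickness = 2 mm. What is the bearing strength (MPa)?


sigma_br = F/(d*h) = 12995/(6*2) = 1082.9 MPa

1082.9 MPa


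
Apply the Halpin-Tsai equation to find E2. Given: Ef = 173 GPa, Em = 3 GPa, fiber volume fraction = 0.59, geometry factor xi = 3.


eta = (Ef/Em - 1)/(Ef/Em + xi) = (57.6667 - 1)/(57.6667 + 3) = 0.9341
E2 = Em*(1+xi*eta*Vf)/(1-eta*Vf) = 17.73 GPa

17.73 GPa


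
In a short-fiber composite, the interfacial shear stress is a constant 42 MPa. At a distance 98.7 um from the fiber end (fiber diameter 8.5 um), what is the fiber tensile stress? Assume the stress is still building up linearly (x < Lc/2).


Force balance: sigma_f * (pi*d^2/4) = tau * (pi*d) * x  ->  sigma_f = 4 * tau * x / d
sigma_f = 4 * 42 * 98.7 / 8.5 = 1950.8 MPa

1950.8 MPa


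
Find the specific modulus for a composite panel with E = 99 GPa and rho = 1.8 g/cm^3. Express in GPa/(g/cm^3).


Specific stiffness = E/rho = 99/1.8 = 55.0 GPa/(g/cm^3)

55.0 GPa/(g/cm^3)


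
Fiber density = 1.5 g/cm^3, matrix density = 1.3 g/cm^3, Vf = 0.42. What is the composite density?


rho_c = rho_f*Vf + rho_m*(1-Vf) = 1.5*0.42 + 1.3*0.58 = 1.384 g/cm^3

1.384 g/cm^3


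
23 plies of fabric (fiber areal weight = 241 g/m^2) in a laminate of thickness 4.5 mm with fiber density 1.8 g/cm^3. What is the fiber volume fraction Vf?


Vf = n * FAW / (rho_f * h * 1000) = 23 * 241 / (1.8 * 4.5 * 1000) = 0.6843

0.6843


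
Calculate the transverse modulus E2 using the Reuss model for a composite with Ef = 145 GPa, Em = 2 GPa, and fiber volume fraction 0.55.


1/E2 = Vf/Ef + (1-Vf)/Em = 0.55/145 + 0.45/2
E2 = 4.37 GPa

4.37 GPa


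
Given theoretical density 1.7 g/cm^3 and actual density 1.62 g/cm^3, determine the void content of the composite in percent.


Void% = (rho_theo - rho_actual)/rho_theo * 100 = (1.7 - 1.62)/1.7 * 100 = 4.71%

4.71%


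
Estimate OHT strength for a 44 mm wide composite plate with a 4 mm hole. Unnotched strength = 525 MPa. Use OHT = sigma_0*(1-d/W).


OHT = sigma_0*(1-d/W) = 525*(1-4/44) = 477.3 MPa

477.3 MPa


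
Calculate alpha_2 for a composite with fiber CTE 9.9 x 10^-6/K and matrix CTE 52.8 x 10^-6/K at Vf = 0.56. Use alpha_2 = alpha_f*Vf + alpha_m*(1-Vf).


alpha_2 = alpha_f*Vf + alpha_m*(1-Vf) = 9.9*0.56 + 52.8*0.44 = 28.8 x 10^-6/K

28.8 x 10^-6/K


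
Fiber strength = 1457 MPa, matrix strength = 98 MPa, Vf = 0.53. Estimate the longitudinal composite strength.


sigma_1 = sigma_f*Vf + sigma_m*(1-Vf) = 1457*0.53 + 98*0.47 = 818.3 MPa

818.3 MPa


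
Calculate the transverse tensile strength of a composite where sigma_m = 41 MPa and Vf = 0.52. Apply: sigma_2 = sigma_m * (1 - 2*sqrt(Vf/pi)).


factor = 1 - 2*sqrt(0.52/pi) = 0.1863
sigma_2 = 41 * 0.1863 = 7.64 MPa

7.64 MPa


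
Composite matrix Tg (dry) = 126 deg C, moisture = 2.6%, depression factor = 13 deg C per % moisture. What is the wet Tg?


Tg_wet = Tg_dry - k*moisture = 126 - 13*2.6 = 92.2 deg C

92.2 deg C


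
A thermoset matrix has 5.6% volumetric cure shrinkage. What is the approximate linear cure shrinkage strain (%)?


Linear shrinkage ≈ vol_shrink/3 = 5.6/3 = 1.867%

1.867%


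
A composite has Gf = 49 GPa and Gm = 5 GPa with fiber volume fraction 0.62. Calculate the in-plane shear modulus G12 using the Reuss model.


1/G12 = Vf/Gf + (1-Vf)/Gm = 0.62/49 + 0.38/5
G12 = 11.28 GPa

11.28 GPa


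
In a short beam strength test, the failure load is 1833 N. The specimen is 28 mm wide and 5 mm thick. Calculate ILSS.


ILSS = 3F/(4bh) = 3*1833/(4*28*5) = 9.82 MPa

9.82 MPa


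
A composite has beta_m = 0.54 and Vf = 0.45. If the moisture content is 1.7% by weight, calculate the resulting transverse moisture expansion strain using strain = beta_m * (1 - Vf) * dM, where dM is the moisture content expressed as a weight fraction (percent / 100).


dM = 1.7/100 = 0.017
strain = beta_m * (1-Vf) * dM = 0.54 * 0.55 * 0.017 = 0.005049

0.005049


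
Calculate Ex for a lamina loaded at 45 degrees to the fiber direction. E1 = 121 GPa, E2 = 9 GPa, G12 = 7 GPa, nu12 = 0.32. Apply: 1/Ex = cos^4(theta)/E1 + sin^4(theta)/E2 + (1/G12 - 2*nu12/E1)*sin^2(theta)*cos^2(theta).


cos^4(45) = 0.25, sin^4(45) = 0.25, sin^2(45)*cos^2(45) = 0.25
1/G12 - 2*nu12/E1 = 1/7 - 2*0.32/121 = 0.137568 GPa^-1
1/Ex = 0.25/121 + 0.25/9 + 0.137568*0.25 = 0.0642359 GPa^-1
Ex = 15.57 GPa

15.57 GPa


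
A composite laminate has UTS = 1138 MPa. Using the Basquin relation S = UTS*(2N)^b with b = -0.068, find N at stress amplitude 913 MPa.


N = 0.5 * (S/UTS)^(1/b) = 0.5 * (913/1138)^(1/-0.068) = 12.7616 cycles

12.7616 cycles


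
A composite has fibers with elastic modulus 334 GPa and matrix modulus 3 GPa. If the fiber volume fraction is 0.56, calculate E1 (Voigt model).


E1 = Ef*Vf + Em*(1-Vf) = 334*0.56 + 3*0.44 = 188.36 GPa

188.36 GPa


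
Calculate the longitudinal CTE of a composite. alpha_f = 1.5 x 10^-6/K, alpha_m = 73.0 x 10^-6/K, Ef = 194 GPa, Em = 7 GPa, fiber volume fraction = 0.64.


E1 = Ef*Vf + Em*(1-Vf) = 126.68
alpha_1 = (alpha_f*Ef*Vf + alpha_m*Em*(1-Vf))/E1 = 2.92 x 10^-6/K

2.92 x 10^-6/K


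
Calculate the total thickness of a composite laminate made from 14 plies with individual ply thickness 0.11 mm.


h = n * t_ply = 14 * 0.11 = 1.54 mm

1.54 mm


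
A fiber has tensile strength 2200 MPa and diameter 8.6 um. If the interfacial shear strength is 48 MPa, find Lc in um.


Lc = sigma_f * d / (2 * tau_i) = 2200 * 8.6 / (2 * 48) = 197.1 um

197.1 um


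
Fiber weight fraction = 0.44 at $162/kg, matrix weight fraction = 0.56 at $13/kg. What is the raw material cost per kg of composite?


Cost = cost_f*Wf + cost_m*Wm = 162*0.44 + 13*0.56 = $78.56/kg

$78.56/kg


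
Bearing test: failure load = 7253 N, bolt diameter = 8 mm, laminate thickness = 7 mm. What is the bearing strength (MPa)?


sigma_br = F/(d*h) = 7253/(8*7) = 129.5 MPa

129.5 MPa


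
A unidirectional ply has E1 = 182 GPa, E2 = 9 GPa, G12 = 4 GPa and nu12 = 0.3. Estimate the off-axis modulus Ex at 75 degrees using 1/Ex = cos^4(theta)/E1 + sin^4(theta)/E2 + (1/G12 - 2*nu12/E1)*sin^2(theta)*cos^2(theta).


cos^4(75) = 0.004487, sin^4(75) = 0.870513, sin^2(75)*cos^2(75) = 0.0625
1/G12 - 2*nu12/E1 = 1/4 - 2*0.3/182 = 0.246703 GPa^-1
1/Ex = 0.004487/182 + 0.870513/9 + 0.246703*0.0625 = 0.1121672 GPa^-1
Ex = 8.92 GPa

8.92 GPa


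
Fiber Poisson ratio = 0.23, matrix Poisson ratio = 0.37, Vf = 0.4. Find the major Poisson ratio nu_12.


nu_12 = nu_f*Vf + nu_m*(1-Vf) = 0.23*0.4 + 0.37*0.6 = 0.314

0.314


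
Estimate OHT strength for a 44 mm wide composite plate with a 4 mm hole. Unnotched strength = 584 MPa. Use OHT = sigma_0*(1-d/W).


OHT = sigma_0*(1-d/W) = 584*(1-4/44) = 530.9 MPa

530.9 MPa


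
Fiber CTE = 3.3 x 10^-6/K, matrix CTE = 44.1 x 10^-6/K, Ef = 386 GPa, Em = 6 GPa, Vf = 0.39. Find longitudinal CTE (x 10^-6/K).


E1 = Ef*Vf + Em*(1-Vf) = 154.2
alpha_1 = (alpha_f*Ef*Vf + alpha_m*Em*(1-Vf))/E1 = 4.27 x 10^-6/K

4.27 x 10^-6/K


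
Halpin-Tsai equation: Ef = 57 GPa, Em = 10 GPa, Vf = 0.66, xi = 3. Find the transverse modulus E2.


eta = (Ef/Em - 1)/(Ef/Em + xi) = (5.7 - 1)/(5.7 + 3) = 0.5402
E2 = Em*(1+xi*eta*Vf)/(1-eta*Vf) = 32.17 GPa

32.17 GPa


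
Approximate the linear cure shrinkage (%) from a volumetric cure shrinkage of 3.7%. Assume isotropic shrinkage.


Linear shrinkage ≈ vol_shrink/3 = 3.7/3 = 1.233%

1.233%


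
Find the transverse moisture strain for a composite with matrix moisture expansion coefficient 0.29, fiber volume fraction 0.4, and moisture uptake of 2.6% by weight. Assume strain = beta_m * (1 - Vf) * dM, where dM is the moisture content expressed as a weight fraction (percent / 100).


dM = 2.6/100 = 0.026
strain = beta_m * (1-Vf) * dM = 0.29 * 0.6 * 0.026 = 0.004524

0.004524


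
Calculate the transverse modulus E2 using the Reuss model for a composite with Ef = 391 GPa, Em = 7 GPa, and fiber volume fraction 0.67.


1/E2 = Vf/Ef + (1-Vf)/Em = 0.67/391 + 0.33/7
E2 = 20.47 GPa

20.47 GPa


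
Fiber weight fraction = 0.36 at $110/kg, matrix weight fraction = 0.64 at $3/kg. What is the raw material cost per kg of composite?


Cost = cost_f*Wf + cost_m*Wm = 110*0.36 + 3*0.64 = $41.52/kg

$41.52/kg


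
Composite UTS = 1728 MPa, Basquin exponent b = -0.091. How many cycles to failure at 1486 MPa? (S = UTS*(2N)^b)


N = 0.5 * (S/UTS)^(1/b) = 0.5 * (1486/1728)^(1/-0.091) = 2.6244 cycles

2.6244 cycles


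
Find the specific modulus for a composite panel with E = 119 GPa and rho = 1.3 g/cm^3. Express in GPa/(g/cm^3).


Specific stiffness = E/rho = 119/1.3 = 91.5 GPa/(g/cm^3)

91.5 GPa/(g/cm^3)


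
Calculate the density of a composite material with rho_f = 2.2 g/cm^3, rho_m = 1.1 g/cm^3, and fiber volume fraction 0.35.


rho_c = rho_f*Vf + rho_m*(1-Vf) = 2.2*0.35 + 1.1*0.65 = 1.485 g/cm^3

1.485 g/cm^3


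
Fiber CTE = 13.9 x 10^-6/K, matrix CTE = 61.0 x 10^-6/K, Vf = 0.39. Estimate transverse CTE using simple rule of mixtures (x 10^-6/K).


alpha_2 = alpha_f*Vf + alpha_m*(1-Vf) = 13.9*0.39 + 61.0*0.61 = 42.6 x 10^-6/K

42.6 x 10^-6/K


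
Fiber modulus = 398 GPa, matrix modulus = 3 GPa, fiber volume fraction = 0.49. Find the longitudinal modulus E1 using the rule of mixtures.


E1 = Ef*Vf + Em*(1-Vf) = 398*0.49 + 3*0.51 = 196.55 GPa

196.55 GPa


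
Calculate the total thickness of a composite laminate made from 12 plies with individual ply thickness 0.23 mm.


h = n * t_ply = 12 * 0.23 = 2.76 mm

2.76 mm


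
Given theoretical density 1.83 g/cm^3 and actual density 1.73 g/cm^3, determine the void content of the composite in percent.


Void% = (rho_theo - rho_actual)/rho_theo * 100 = (1.83 - 1.73)/1.83 * 100 = 5.46%

5.46%


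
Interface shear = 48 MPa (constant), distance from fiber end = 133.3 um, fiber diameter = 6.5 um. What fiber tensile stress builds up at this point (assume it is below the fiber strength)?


Force balance: sigma_f * (pi*d^2/4) = tau * (pi*d) * x  ->  sigma_f = 4 * tau * x / d
sigma_f = 4 * 48 * 133.3 / 6.5 = 3937.5 MPa

3937.5 MPa


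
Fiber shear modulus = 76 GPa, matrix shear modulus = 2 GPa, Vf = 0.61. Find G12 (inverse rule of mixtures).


1/G12 = Vf/Gf + (1-Vf)/Gm = 0.61/76 + 0.39/2
G12 = 4.93 GPa

4.93 GPa


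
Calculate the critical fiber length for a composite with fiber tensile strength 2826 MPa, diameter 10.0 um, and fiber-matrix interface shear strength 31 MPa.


Lc = sigma_f * d / (2 * tau_i) = 2826 * 10.0 / (2 * 31) = 455.8 um

455.8 um


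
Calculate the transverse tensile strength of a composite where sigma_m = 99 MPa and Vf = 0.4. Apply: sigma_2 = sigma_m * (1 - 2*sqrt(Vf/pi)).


factor = 1 - 2*sqrt(0.4/pi) = 0.2864
sigma_2 = 99 * 0.2864 = 28.35 MPa

28.35 MPa


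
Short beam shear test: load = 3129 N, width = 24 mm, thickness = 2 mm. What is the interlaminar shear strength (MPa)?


ILSS = 3F/(4bh) = 3*3129/(4*24*2) = 48.89 MPa

48.89 MPa


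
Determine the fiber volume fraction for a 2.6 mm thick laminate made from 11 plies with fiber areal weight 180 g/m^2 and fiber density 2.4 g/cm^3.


Vf = n * FAW / (rho_f * h * 1000) = 11 * 180 / (2.4 * 2.6 * 1000) = 0.3173

0.3173


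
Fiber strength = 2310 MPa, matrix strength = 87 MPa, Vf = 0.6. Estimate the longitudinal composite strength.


sigma_1 = sigma_f*Vf + sigma_m*(1-Vf) = 2310*0.6 + 87*0.4 = 1420.8 MPa

1420.8 MPa


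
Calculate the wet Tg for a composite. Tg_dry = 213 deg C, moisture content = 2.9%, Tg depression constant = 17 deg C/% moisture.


Tg_wet = Tg_dry - k*moisture = 213 - 17*2.9 = 163.7 deg C

163.7 deg C


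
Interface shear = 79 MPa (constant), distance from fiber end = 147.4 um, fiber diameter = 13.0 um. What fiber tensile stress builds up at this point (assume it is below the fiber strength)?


Force balance: sigma_f * (pi*d^2/4) = tau * (pi*d) * x  ->  sigma_f = 4 * tau * x / d
sigma_f = 4 * 79 * 147.4 / 13.0 = 3583.0 MPa

3583.0 MPa


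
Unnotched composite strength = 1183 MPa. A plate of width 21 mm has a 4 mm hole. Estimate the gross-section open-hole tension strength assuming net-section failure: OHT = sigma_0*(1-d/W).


OHT = sigma_0*(1-d/W) = 1183*(1-4/21) = 957.7 MPa

957.7 MPa


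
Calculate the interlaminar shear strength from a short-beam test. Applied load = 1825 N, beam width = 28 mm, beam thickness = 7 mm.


ILSS = 3F/(4bh) = 3*1825/(4*28*7) = 6.98 MPa

6.98 MPa


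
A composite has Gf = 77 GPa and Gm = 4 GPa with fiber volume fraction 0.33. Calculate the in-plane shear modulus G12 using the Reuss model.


1/G12 = Vf/Gf + (1-Vf)/Gm = 0.33/77 + 0.67/4
G12 = 5.82 GPa

5.82 GPa


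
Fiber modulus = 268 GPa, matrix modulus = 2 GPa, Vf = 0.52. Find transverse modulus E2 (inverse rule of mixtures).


1/E2 = Vf/Ef + (1-Vf)/Em = 0.52/268 + 0.48/2
E2 = 4.13 GPa

4.13 GPa


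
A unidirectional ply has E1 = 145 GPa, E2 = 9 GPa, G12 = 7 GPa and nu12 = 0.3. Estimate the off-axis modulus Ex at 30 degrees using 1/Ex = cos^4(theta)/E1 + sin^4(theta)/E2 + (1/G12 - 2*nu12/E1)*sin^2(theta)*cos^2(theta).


cos^4(30) = 0.5625, sin^4(30) = 0.0625, sin^2(30)*cos^2(30) = 0.1875
1/G12 - 2*nu12/E1 = 1/7 - 2*0.3/145 = 0.138719 GPa^-1
1/Ex = 0.5625/145 + 0.0625/9 + 0.138719*0.1875 = 0.0368336 GPa^-1
Ex = 27.15 GPa

27.15 GPa


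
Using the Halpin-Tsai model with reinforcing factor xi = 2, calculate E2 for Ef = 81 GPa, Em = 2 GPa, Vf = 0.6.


eta = (Ef/Em - 1)/(Ef/Em + xi) = (40.5 - 1)/(40.5 + 2) = 0.9294
E2 = Em*(1+xi*eta*Vf)/(1-eta*Vf) = 9.56 GPa

9.56 GPa


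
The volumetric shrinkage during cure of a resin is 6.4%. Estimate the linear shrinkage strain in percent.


Linear shrinkage ≈ vol_shrink/3 = 6.4/3 = 2.133%

2.133%


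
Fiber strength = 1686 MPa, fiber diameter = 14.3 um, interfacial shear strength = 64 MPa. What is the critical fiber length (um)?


Lc = sigma_f * d / (2 * tau_i) = 1686 * 14.3 / (2 * 64) = 188.4 um

188.4 um


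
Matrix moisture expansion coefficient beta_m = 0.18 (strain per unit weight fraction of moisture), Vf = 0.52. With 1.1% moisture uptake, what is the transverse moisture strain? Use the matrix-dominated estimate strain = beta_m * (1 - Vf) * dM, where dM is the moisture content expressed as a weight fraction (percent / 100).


dM = 1.1/100 = 0.011
strain = beta_m * (1-Vf) * dM = 0.18 * 0.48 * 0.011 = 0.0009504

0.0009504


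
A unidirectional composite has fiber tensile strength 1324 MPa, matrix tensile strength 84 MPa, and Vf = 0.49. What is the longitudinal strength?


sigma_1 = sigma_f*Vf + sigma_m*(1-Vf) = 1324*0.49 + 84*0.51 = 691.6 MPa

691.6 MPa


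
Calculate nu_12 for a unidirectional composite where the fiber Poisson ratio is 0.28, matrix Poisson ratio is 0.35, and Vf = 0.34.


nu_12 = nu_f*Vf + nu_m*(1-Vf) = 0.28*0.34 + 0.35*0.66 = 0.3262

0.3262


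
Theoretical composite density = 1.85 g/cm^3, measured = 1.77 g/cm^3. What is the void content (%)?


Void% = (rho_theo - rho_actual)/rho_theo * 100 = (1.85 - 1.77)/1.85 * 100 = 4.32%

4.32%


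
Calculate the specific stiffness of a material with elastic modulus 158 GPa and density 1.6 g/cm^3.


Specific stiffness = E/rho = 158/1.6 = 98.8 GPa/(g/cm^3)

98.8 GPa/(g/cm^3)


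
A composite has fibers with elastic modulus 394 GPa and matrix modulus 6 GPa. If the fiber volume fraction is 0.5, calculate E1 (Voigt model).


E1 = Ef*Vf + Em*(1-Vf) = 394*0.5 + 6*0.5 = 200.0 GPa

200.0 GPa


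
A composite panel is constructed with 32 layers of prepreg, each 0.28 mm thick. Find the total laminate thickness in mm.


h = n * t_ply = 32 * 0.28 = 8.96 mm

8.96 mm


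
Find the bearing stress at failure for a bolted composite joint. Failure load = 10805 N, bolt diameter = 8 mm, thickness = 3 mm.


sigma_br = F/(d*h) = 10805/(8*3) = 450.2 MPa

450.2 MPa


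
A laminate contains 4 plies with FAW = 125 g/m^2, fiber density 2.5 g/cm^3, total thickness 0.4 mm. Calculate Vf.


Vf = n * FAW / (rho_f * h * 1000) = 4 * 125 / (2.5 * 0.4 * 1000) = 0.5

0.5


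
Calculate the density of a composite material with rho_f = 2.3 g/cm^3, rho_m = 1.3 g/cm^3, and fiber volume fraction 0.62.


rho_c = rho_f*Vf + rho_m*(1-Vf) = 2.3*0.62 + 1.3*0.38 = 1.92 g/cm^3

1.92 g/cm^3


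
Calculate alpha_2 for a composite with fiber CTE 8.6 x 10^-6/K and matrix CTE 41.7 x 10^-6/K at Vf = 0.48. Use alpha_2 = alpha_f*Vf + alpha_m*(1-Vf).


alpha_2 = alpha_f*Vf + alpha_m*(1-Vf) = 8.6*0.48 + 41.7*0.52 = 25.8 x 10^-6/K

25.8 x 10^-6/K


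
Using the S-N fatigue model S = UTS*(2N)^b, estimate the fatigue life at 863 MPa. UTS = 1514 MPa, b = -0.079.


N = 0.5 * (S/UTS)^(1/b) = 0.5 * (863/1514)^(1/-0.079) = 615.2255 cycles

615.2255 cycles


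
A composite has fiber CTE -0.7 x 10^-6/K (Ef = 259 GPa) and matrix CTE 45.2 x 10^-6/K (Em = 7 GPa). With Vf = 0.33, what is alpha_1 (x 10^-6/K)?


E1 = Ef*Vf + Em*(1-Vf) = 90.16
alpha_1 = (alpha_f*Ef*Vf + alpha_m*Em*(1-Vf))/E1 = 1.69 x 10^-6/K

1.69 x 10^-6/K


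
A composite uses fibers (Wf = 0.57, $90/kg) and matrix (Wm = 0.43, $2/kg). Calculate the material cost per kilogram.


Cost = cost_f*Wf + cost_m*Wm = 90*0.57 + 2*0.43 = $52.16/kg

$52.16/kg


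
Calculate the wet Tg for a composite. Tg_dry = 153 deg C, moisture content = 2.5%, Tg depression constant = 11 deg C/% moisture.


Tg_wet = Tg_dry - k*moisture = 153 - 11*2.5 = 125.5 deg C

125.5 deg C


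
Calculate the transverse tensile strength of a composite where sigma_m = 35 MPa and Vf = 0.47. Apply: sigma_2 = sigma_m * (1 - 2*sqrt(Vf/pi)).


factor = 1 - 2*sqrt(0.47/pi) = 0.2264
sigma_2 = 35 * 0.2264 = 7.92 MPa

7.92 MPa


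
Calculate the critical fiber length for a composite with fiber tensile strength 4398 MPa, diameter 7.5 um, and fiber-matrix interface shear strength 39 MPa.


Lc = sigma_f * d / (2 * tau_i) = 4398 * 7.5 / (2 * 39) = 422.9 um

422.9 um


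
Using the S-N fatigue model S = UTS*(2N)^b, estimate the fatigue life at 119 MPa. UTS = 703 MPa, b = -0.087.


N = 0.5 * (S/UTS)^(1/b) = 0.5 * (119/703)^(1/-0.087) = 3.6790e+08 cycles

3.6790e+08 cycles


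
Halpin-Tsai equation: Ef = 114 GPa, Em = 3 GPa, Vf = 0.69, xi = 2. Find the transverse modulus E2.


eta = (Ef/Em - 1)/(Ef/Em + xi) = (38.0 - 1)/(38.0 + 2) = 0.925
E2 = Em*(1+xi*eta*Vf)/(1-eta*Vf) = 18.88 GPa

18.88 GPa


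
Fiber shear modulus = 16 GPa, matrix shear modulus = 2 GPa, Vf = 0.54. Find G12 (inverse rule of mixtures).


1/G12 = Vf/Gf + (1-Vf)/Gm = 0.54/16 + 0.46/2
G12 = 3.79 GPa

3.79 GPa


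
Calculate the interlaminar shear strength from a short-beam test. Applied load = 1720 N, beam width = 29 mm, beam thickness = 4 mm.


ILSS = 3F/(4bh) = 3*1720/(4*29*4) = 11.12 MPa

11.12 MPa


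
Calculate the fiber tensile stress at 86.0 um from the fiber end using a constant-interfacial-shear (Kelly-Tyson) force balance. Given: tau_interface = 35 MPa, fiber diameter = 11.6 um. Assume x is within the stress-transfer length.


Force balance: sigma_f * (pi*d^2/4) = tau * (pi*d) * x  ->  sigma_f = 4 * tau * x / d
sigma_f = 4 * 35 * 86.0 / 11.6 = 1037.9 MPa

1037.9 MPa


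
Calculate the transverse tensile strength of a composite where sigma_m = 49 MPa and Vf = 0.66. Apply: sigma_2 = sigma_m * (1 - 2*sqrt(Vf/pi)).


factor = 1 - 2*sqrt(0.66/pi) = 0.0833
sigma_2 = 49 * 0.0833 = 4.08 MPa

4.08 MPa


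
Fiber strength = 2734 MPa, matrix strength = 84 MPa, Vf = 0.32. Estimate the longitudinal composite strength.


sigma_1 = sigma_f*Vf + sigma_m*(1-Vf) = 2734*0.32 + 84*0.68 = 932.0 MPa

932.0 MPa


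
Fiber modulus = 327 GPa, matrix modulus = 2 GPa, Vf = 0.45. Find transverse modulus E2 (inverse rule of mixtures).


1/E2 = Vf/Ef + (1-Vf)/Em = 0.45/327 + 0.55/2
E2 = 3.62 GPa

3.62 GPa


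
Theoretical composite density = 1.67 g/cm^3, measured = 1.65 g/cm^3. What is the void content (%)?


Void% = (rho_theo - rho_actual)/rho_theo * 100 = (1.67 - 1.65)/1.67 * 100 = 1.2%

1.2%


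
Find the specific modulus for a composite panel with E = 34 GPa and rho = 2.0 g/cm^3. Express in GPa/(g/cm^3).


Specific stiffness = E/rho = 34/2.0 = 17.0 GPa/(g/cm^3)

17.0 GPa/(g/cm^3)


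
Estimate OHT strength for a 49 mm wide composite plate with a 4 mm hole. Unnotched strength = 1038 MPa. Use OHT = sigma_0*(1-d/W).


OHT = sigma_0*(1-d/W) = 1038*(1-4/49) = 953.3 MPa

953.3 MPa


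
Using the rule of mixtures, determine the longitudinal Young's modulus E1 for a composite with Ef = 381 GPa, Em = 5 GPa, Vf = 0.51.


E1 = Ef*Vf + Em*(1-Vf) = 381*0.51 + 5*0.49 = 196.76 GPa

196.76 GPa


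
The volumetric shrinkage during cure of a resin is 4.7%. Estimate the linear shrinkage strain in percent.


Linear shrinkage ≈ vol_shrink/3 = 4.7/3 = 1.567%

1.567%


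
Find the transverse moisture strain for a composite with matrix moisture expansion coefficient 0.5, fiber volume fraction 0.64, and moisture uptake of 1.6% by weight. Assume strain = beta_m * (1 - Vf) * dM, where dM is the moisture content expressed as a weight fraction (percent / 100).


dM = 1.6/100 = 0.016
strain = beta_m * (1-Vf) * dM = 0.5 * 0.36 * 0.016 = 0.00288

0.00288


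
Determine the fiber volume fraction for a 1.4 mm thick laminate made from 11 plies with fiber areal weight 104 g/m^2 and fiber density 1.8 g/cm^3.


Vf = n * FAW / (rho_f * h * 1000) = 11 * 104 / (1.8 * 1.4 * 1000) = 0.454

0.454


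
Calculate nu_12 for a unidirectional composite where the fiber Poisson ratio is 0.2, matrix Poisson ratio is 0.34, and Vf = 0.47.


nu_12 = nu_f*Vf + nu_m*(1-Vf) = 0.2*0.47 + 0.34*0.53 = 0.2742

0.2742


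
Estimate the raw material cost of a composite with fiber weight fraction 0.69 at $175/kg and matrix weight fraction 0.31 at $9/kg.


Cost = cost_f*Wf + cost_m*Wm = 175*0.69 + 9*0.31 = $123.54/kg

$123.54/kg


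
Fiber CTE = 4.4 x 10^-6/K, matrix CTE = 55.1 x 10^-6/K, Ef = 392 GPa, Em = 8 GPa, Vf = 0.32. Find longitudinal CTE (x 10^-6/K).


E1 = Ef*Vf + Em*(1-Vf) = 130.88
alpha_1 = (alpha_f*Ef*Vf + alpha_m*Em*(1-Vf))/E1 = 6.51 x 10^-6/K

6.51 x 10^-6/K


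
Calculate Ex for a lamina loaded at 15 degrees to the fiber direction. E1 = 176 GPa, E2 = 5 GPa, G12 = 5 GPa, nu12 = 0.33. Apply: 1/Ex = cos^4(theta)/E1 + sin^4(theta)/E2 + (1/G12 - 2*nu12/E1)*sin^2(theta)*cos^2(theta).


cos^4(15) = 0.870513, sin^4(15) = 0.004487, sin^2(15)*cos^2(15) = 0.0625
1/G12 - 2*nu12/E1 = 1/5 - 2*0.33/176 = 0.19625 GPa^-1
1/Ex = 0.870513/176 + 0.004487/5 + 0.19625*0.0625 = 0.0181092 GPa^-1
Ex = 55.22 GPa

55.22 GPa


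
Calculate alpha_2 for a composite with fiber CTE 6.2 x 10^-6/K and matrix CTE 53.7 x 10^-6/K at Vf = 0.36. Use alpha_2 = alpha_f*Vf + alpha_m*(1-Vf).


alpha_2 = alpha_f*Vf + alpha_m*(1-Vf) = 6.2*0.36 + 53.7*0.64 = 36.6 x 10^-6/K

36.6 x 10^-6/K


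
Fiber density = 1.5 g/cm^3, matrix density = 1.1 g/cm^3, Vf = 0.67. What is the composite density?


rho_c = rho_f*Vf + rho_m*(1-Vf) = 1.5*0.67 + 1.1*0.33 = 1.368 g/cm^3

1.368 g/cm^3


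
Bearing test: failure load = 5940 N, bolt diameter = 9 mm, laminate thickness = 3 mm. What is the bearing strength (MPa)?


sigma_br = F/(d*h) = 5940/(9*3) = 220.0 MPa

220.0 MPa


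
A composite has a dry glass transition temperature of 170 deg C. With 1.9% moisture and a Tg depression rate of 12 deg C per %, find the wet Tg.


Tg_wet = Tg_dry - k*moisture = 170 - 12*1.9 = 147.2 deg C

147.2 deg C


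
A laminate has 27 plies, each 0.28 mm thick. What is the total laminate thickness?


h = n * t_ply = 27 * 0.28 = 7.56 mm

7.56 mm


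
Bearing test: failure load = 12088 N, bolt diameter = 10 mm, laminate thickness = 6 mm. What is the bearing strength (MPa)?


sigma_br = F/(d*h) = 12088/(10*6) = 201.5 MPa

201.5 MPa


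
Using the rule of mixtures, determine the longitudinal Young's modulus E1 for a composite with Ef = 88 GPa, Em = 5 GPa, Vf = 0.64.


E1 = Ef*Vf + Em*(1-Vf) = 88*0.64 + 5*0.36 = 58.12 GPa

58.12 GPa


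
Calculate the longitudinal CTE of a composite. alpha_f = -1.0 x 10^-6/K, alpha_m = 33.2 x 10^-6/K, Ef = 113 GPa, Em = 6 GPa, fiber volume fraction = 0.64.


E1 = Ef*Vf + Em*(1-Vf) = 74.48
alpha_1 = (alpha_f*Ef*Vf + alpha_m*Em*(1-Vf))/E1 = -0.01 x 10^-6/K

-0.01 x 10^-6/K


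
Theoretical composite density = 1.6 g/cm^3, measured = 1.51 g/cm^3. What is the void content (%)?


Void% = (rho_theo - rho_actual)/rho_theo * 100 = (1.6 - 1.51)/1.6 * 100 = 5.63%

5.63%


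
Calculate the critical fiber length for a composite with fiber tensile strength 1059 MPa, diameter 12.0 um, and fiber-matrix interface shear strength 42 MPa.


Lc = sigma_f * d / (2 * tau_i) = 1059 * 12.0 / (2 * 42) = 151.3 um

151.3 um


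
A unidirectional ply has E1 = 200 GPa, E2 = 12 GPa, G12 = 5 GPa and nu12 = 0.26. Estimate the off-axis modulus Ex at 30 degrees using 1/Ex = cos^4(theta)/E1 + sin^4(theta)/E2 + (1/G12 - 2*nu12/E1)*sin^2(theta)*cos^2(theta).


cos^4(30) = 0.5625, sin^4(30) = 0.0625, sin^2(30)*cos^2(30) = 0.1875
1/G12 - 2*nu12/E1 = 1/5 - 2*0.26/200 = 0.1974 GPa^-1
1/Ex = 0.5625/200 + 0.0625/12 + 0.1974*0.1875 = 0.0450333 GPa^-1
Ex = 22.21 GPa

22.21 GPa


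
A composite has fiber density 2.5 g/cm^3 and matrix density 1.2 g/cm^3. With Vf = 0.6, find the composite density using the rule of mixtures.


rho_c = rho_f*Vf + rho_m*(1-Vf) = 2.5*0.6 + 1.2*0.4 = 1.98 g/cm^3

1.98 g/cm^3


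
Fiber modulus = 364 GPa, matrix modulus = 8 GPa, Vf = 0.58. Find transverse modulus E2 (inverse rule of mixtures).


1/E2 = Vf/Ef + (1-Vf)/Em = 0.58/364 + 0.42/8
E2 = 18.49 GPa

18.49 GPa


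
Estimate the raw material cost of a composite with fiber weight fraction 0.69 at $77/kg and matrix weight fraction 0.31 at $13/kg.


Cost = cost_f*Wf + cost_m*Wm = 77*0.69 + 13*0.31 = $57.16/kg

$57.16/kg


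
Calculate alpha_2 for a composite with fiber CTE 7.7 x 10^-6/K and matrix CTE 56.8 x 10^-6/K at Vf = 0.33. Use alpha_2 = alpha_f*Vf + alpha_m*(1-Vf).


alpha_2 = alpha_f*Vf + alpha_m*(1-Vf) = 7.7*0.33 + 56.8*0.67 = 40.6 x 10^-6/K

40.6 x 10^-6/K


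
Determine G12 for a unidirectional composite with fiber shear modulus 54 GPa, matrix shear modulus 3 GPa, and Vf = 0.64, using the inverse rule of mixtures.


1/G12 = Vf/Gf + (1-Vf)/Gm = 0.64/54 + 0.36/3
G12 = 7.58 GPa

7.58 GPa


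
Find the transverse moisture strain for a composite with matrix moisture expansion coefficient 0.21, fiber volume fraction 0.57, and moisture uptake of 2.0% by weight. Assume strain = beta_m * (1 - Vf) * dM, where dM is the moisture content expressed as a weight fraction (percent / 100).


dM = 2.0/100 = 0.02
strain = beta_m * (1-Vf) * dM = 0.21 * 0.43 * 0.02 = 0.001806

0.001806


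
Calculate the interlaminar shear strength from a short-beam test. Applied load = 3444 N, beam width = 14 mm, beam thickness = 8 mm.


ILSS = 3F/(4bh) = 3*3444/(4*14*8) = 23.06 MPa

23.06 MPa


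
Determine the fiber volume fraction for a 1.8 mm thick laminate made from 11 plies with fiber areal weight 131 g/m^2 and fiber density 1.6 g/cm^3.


Vf = n * FAW / (rho_f * h * 1000) = 11 * 131 / (1.6 * 1.8 * 1000) = 0.5003

0.5003


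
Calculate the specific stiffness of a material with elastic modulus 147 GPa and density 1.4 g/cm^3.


Specific stiffness = E/rho = 147/1.4 = 105.0 GPa/(g/cm^3)

105.0 GPa/(g/cm^3)


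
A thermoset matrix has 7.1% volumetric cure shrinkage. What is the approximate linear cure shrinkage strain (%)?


Linear shrinkage ≈ vol_shrink/3 = 7.1/3 = 2.367%

2.367%


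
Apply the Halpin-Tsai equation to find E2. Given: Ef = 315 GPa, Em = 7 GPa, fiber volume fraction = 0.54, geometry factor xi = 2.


eta = (Ef/Em - 1)/(Ef/Em + xi) = (45.0 - 1)/(45.0 + 2) = 0.9362
E2 = Em*(1+xi*eta*Vf)/(1-eta*Vf) = 28.47 GPa

28.47 GPa


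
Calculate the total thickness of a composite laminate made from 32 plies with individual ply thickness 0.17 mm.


h = n * t_ply = 32 * 0.17 = 5.44 mm

5.44 mm


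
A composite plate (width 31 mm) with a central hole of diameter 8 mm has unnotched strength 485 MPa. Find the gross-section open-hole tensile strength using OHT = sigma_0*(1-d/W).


OHT = sigma_0*(1-d/W) = 485*(1-8/31) = 359.8 MPa

359.8 MPa


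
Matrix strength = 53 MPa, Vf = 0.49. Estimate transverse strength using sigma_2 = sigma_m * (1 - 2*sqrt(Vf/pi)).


factor = 1 - 2*sqrt(0.49/pi) = 0.2101
sigma_2 = 53 * 0.2101 = 11.14 MPa

11.14 MPa


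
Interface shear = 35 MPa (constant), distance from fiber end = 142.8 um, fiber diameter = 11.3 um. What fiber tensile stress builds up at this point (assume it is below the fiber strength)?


Force balance: sigma_f * (pi*d^2/4) = tau * (pi*d) * x  ->  sigma_f = 4 * tau * x / d
sigma_f = 4 * 35 * 142.8 / 11.3 = 1769.2 MPa

1769.2 MPa


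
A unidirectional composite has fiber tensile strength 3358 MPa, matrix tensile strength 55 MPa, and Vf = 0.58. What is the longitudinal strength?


sigma_1 = sigma_f*Vf + sigma_m*(1-Vf) = 3358*0.58 + 55*0.42 = 1970.7 MPa

1970.7 MPa


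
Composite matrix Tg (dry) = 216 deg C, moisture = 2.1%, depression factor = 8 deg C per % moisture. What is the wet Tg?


Tg_wet = Tg_dry - k*moisture = 216 - 8*2.1 = 199.2 deg C

199.2 deg C


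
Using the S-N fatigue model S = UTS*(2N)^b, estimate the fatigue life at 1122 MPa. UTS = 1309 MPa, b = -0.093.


N = 0.5 * (S/UTS)^(1/b) = 0.5 * (1122/1309)^(1/-0.093) = 2.6232 cycles

2.6232 cycles


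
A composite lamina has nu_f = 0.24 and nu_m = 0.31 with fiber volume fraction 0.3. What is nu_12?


nu_12 = nu_f*Vf + nu_m*(1-Vf) = 0.24*0.3 + 0.31*0.7 = 0.289

0.289


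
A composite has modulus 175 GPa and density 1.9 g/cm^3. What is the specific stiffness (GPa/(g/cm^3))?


Specific stiffness = E/rho = 175/1.9 = 92.1 GPa/(g/cm^3)

92.1 GPa/(g/cm^3)


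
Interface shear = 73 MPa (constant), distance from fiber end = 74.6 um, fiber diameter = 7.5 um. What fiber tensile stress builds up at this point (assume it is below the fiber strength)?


Force balance: sigma_f * (pi*d^2/4) = tau * (pi*d) * x  ->  sigma_f = 4 * tau * x / d
sigma_f = 4 * 73 * 74.6 / 7.5 = 2904.4 MPa

2904.4 MPa


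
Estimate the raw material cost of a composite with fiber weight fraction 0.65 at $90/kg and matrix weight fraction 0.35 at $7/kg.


Cost = cost_f*Wf + cost_m*Wm = 90*0.65 + 7*0.35 = $60.95/kg

$60.95/kg


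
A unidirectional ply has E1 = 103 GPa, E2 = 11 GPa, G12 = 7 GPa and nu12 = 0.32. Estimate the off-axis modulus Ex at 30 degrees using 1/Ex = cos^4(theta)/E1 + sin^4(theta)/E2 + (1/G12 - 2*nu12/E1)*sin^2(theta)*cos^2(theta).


cos^4(30) = 0.5625, sin^4(30) = 0.0625, sin^2(30)*cos^2(30) = 0.1875
1/G12 - 2*nu12/E1 = 1/7 - 2*0.32/103 = 0.136644 GPa^-1
1/Ex = 0.5625/103 + 0.0625/11 + 0.136644*0.1875 = 0.0367636 GPa^-1
Ex = 27.2 GPa

27.2 GPa


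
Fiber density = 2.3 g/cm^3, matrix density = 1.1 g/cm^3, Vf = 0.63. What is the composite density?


rho_c = rho_f*Vf + rho_m*(1-Vf) = 2.3*0.63 + 1.1*0.37 = 1.856 g/cm^3

1.856 g/cm^3


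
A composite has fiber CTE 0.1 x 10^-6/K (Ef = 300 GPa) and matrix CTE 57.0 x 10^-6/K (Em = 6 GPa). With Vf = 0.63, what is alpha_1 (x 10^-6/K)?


E1 = Ef*Vf + Em*(1-Vf) = 191.22
alpha_1 = (alpha_f*Ef*Vf + alpha_m*Em*(1-Vf))/E1 = 0.76 x 10^-6/K

0.76 x 10^-6/K


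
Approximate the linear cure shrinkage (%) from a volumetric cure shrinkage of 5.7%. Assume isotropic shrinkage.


Linear shrinkage ≈ vol_shrink/3 = 5.7/3 = 1.9%

1.9%


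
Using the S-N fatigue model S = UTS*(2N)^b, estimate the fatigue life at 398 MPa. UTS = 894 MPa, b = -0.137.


N = 0.5 * (S/UTS)^(1/b) = 0.5 * (398/894)^(1/-0.137) = 183.7938 cycles

183.7938 cycles


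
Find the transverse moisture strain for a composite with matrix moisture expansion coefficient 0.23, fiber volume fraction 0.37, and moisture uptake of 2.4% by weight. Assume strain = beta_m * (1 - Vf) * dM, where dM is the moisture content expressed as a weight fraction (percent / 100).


dM = 2.4/100 = 0.024
strain = beta_m * (1-Vf) * dM = 0.23 * 0.63 * 0.024 = 0.0034776

0.0034776


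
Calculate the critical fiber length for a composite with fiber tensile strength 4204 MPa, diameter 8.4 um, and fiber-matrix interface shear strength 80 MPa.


Lc = sigma_f * d / (2 * tau_i) = 4204 * 8.4 / (2 * 80) = 220.7 um

220.7 um


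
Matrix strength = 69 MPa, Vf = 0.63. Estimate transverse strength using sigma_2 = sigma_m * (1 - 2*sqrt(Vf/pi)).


factor = 1 - 2*sqrt(0.63/pi) = 0.1044
sigma_2 = 69 * 0.1044 = 7.2 MPa

7.2 MPa


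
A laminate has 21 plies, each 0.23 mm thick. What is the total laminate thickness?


h = n * t_ply = 21 * 0.23 = 4.83 mm

4.83 mm


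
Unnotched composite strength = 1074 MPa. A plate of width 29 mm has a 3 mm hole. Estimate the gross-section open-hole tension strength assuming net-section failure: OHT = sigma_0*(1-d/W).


OHT = sigma_0*(1-d/W) = 1074*(1-3/29) = 962.9 MPa

962.9 MPa


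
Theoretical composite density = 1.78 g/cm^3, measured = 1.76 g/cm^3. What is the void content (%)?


Void% = (rho_theo - rho_actual)/rho_theo * 100 = (1.78 - 1.76)/1.78 * 100 = 1.12%

1.12%


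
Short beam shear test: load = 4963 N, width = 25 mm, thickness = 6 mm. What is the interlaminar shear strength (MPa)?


ILSS = 3F/(4bh) = 3*4963/(4*25*6) = 24.82 MPa

24.82 MPa


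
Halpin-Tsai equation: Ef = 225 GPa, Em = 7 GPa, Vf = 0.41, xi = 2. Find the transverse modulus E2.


eta = (Ef/Em - 1)/(Ef/Em + xi) = (32.1429 - 1)/(32.1429 + 2) = 0.9121
E2 = Em*(1+xi*eta*Vf)/(1-eta*Vf) = 19.54 GPa

19.54 GPa
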